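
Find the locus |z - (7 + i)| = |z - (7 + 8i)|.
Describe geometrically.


Equal distances means the locus is the perpendicular bisector of z1 and z2.
Midpoint = ((7+7)/2, (1+8)/2) = (7.0000, 4.5000)

Perpendicular bisector through (7.0000, 4.5000)


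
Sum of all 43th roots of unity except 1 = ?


With w = e^(2*pi*i/43), all 43 of the 43th roots of unity w^0 = 1, w, ..., w^(42) sum to 0: 1 + w + ... + w^(42) = (1 - w^43)/(1 - w) = 0 since w^43 = 1, w ≠ 1.
Removing the root 1: w + w^2 + ... + w^(42) = 0 - 1 = -1

Sum = -1


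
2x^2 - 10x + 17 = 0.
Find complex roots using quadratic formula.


disc = (-10)^2 - 4*2*17 = 100 - 136 = -36
sqrt(|disc|) = sqrt(36) = 6.0000
Real part = 10/(2*2) = 2.5000
Imag part = 6.0000/(2*2) = 1.5000

2.5000 ± 1.5000i


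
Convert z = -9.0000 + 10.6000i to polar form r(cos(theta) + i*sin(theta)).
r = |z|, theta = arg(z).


r = sqrt(81+112.36) = sqrt(193.36) = 13.9054
theta = atan2(10.6, -9) = 130.3331 degrees

r = 13.9054, theta = 130.3331 degrees


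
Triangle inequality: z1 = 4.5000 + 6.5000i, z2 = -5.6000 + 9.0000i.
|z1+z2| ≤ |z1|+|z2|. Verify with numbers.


|z1| = sqrt(4.5^2 + 6.5^2) = sqrt(62.5) = 7.9057
|z2| = sqrt((-5.6)^2 + 9^2) = sqrt(112.36) = 10.6000
z1+z2 = -1.1000 + 15.5000i
|z1+z2| = sqrt(241.46) = 15.5390
|z1|+|z2| = 7.9057 + 10.6000 = 18.5057

|z1+z2| = 15.5390 ≤ |z1|+|z2| = 18.5057 (verified)


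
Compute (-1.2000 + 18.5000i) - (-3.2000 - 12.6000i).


Real: -1.2 + 3.2 = 2
Imag: 18.5 + 12.6 = 31.1

2.0000 + 31.1000i


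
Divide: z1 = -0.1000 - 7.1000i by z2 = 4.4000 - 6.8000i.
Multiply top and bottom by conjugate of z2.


Conjugate of z2 = 4.4000 + 6.8000i
Numerator: (-0.1000 - 7.1000i)(4.4000 + 6.8000i) = 47.8400 - 31.9200i
Denominator: 4.4^2 + (-6.8)^2 = 65.6
Result = (47.8400 - 31.9200i)/65.6

0.7293 - 0.4866i


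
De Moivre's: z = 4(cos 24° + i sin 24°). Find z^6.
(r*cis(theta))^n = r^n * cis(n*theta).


r^6 = 4^6 = 4096
n*theta = 6*24° = 144° = 144° (mod 360)
a = 4096*cos(144°) = -3313.7336
b = 4096*sin(144°) = 2407.5684

4096 cis(144°) = -3313.7336 + 2407.5684i


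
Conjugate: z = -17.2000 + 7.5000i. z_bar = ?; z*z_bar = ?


z_bar = -17.2000 - 7.5000i
z*z_bar = (-17.2)^2 + 7.5^2 = 295.84 + 56.25 = 352.09

z_bar = -17.2000 - 7.5000i, z*z_bar = 352.09


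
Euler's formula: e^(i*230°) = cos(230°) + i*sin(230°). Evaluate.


cos(230°) = -0.6428
sin(230°) = -0.7660

e^(i*230°) = -0.6428 - 0.7660i


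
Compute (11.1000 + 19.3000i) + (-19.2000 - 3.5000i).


Real: 11.1 - 19.2 = -8.1
Imag: 19.3 - 3.5 = 15.8

-8.1000 + 15.8000i


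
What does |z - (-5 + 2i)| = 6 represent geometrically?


|z - z0| = r is a circle with center z0 and radius r.
Center = (-5, 2), radius = 6

Circle with center (-5, 2) and radius 6


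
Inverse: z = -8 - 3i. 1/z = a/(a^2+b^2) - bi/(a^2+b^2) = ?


|z|^2 = 64+9 = 73
1/z = (-8 + 3i)/73

1/z = -0.1096 + 0.0411i


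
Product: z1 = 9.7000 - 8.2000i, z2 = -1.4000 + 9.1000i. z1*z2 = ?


Real = 9.7*(-1.4) - (-8.2)*9.1 = -13.58 - (-74.62) = 61.04
Imag = 9.7*9.1 - (1.4)*(-8.2) = 88.27 + 11.48 = 99.75

61.0400 + 99.7500i


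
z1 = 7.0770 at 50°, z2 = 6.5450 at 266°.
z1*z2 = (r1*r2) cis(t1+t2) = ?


r = 7.0770 * 6.5450 = 46.3190
theta = 50° + 266° = 316° = 316° (mod 360)

46.3190 cis(316°)


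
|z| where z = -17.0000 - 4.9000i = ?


|z| = sqrt((-17)^2 + (-4.9)^2) = sqrt(289 + 24.01) = sqrt(313.01) = 17.6921

|z| = 17.6921


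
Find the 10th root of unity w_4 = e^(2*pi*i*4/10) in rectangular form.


Angle = 360*4/10 = 144°
a = cos(144°) = -0.8090
b = sin(144°) = 0.5878

-0.8090 + 0.5878i


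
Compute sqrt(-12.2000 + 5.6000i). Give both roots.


|z| = sqrt(148.84+31.36) = 13.4239
sqrt((|z|+a)/2) = sqrt((13.4239+(-12.2))/2) = sqrt(0.6119) = 0.7823
sqrt((|z|-a)/2) = sqrt((13.4239-(-12.2))/2) = sqrt(12.8119) = 3.5794

±(0.7823 + 3.5794i) i.e. 0.7823 + 3.5794i and -0.7823 - 3.5794i


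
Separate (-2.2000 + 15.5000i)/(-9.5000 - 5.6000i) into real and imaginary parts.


Multiply by conjugate: (-2.2000 + 15.5000i)(-9.5000 + 5.6000i) / ((-9.5)^2 + (-5.6)^2)
Numerator real = -2.2*(-9.5) + 15.5*(-5.6) = -65.9
Numerator imag = 15.5*(-9.5) - (-2.2)*(-5.6) = -159.57
Denominator = 121.61
Re(z) = -65.9/121.61 = -0.5419
Im(z) = -159.57/121.61 = -1.3121

Re(z) = -0.5419, Im(z) = -1.3121


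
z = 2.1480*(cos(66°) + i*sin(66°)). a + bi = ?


a = 2.1480*cos(66°) = 2.1480*0.40674 = 0.8737
b = 2.1480*sin(66°) = 2.1480*0.91355 = 1.9623

0.8737 + 1.9623i


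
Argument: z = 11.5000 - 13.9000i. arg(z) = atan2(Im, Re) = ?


Re = 11.5, Im = -13.9
arg = atan2(-13.9, 11.5) = -50.3977 degrees

arg(z) = -50.3977 degrees


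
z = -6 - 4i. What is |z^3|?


|z| = sqrt(36+16) = sqrt(52) = 7.2111
|z^3| = |z|^3 = (sqrt(52))^3 = 52*sqrt(52)

|z^3| = 52*sqrt(52) ≈ 374.9773


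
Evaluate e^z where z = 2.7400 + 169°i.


e^2.7400 = 15.48699
cos(169°) = -0.981627
sin(169°) = 0.19081
Real = 15.48699*(-0.981627) = -15.2024
Imag = 15.48699*0.19081 = 2.9551

-15.2024 + 2.9551i


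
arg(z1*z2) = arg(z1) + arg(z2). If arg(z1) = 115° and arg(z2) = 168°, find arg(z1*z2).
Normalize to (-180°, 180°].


arg(z1*z2) = 115° + 168° = 283°
Normalized to (-180°, 180°]: -77°

-77°


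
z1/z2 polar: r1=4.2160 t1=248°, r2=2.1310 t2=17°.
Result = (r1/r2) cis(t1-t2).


r = 4.2160 / 2.1310 = 1.9784
theta = 248° - 17° = 231° = 231° (mod 360)

1.9784 cis(231°)


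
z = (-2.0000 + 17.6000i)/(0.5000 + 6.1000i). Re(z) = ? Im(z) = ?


Multiply by conjugate: (-2.0000 + 17.6000i)(0.5000 - 6.1000i) / (0.5^2 + 6.1^2)
Numerator real = -2*0.5 + 17.6*6.1 = 106.36
Numerator imag = 17.6*0.5 - (-2)*6.1 = 21
Denominator = 37.46
Re(z) = 106.36/37.46 = 2.8393
Im(z) = 21/37.46 = 0.5606

Re(z) = 2.8393, Im(z) = 0.5606


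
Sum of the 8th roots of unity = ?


The sum of all 8th roots of unity is 0.
Geometric series: (1 - w^8)/(1 - w) = (1-1)/(1-w) = 0 since w^8 = 1, w ≠ 1.
Alternatively: coefficient of z^7 in z^8 - 1 is 0.

0


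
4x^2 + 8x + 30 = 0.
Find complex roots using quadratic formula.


disc = 8^2 - 4*4*30 = 64 - 480 = -416
sqrt(|disc|) = sqrt(416) = 20.3961
Real part = -8/(2*4) = -1.0000
Imag part = 20.3961/(2*4) = 2.5495

-1.0000 ± 2.5495i


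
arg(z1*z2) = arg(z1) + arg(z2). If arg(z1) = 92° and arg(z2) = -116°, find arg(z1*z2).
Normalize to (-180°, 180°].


arg(z1*z2) = 92° - 116° = -24°
Normalized to (-180°, 180°]: -24°

-24°


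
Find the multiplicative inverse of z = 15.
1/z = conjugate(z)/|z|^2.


|z|^2 = 225+0 = 225
1/z = (15 - 0i)/225

1/z = 0.0667 + 0i


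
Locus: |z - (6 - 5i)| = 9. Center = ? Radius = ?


|z - z0| = r is a circle with center z0 and radius r.
Center = (6, -5), radius = 9

Circle with center (6, -5) and radius 9


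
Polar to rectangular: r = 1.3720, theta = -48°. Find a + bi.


a = 1.3720*cos(-48°) = 1.3720*0.6691 = 0.9180
b = 1.3720*sin(-48°) = 1.3720*(-0.74314) = -1.0196

0.9180 - 1.0196i


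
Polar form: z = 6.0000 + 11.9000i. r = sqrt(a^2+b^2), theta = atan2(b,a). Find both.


r = sqrt(36+141.61) = sqrt(177.61) = 13.3270
theta = atan2(11.9, 6) = 63.2427 degrees

r = 13.3270, theta = 63.2427 degrees


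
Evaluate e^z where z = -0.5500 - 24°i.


e^-0.5500 = 0.57695
cos(-24°) = 0.91355
sin(-24°) = -0.40674
Real = 0.57695*0.91355 = 0.5271
Imag = 0.57695*(-0.40674) = -0.2347

0.5271 - 0.2347i


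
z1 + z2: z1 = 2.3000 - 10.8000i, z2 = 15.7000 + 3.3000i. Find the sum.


Real: 2.3 + 15.7 = 18
Imag: -10.8 + 3.3 = -7.5

18.0000 - 7.5000i


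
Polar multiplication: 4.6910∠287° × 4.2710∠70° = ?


r = 4.6910 * 4.2710 = 20.0353
theta = 287° + 70° = 357° = 357° (mod 360)

20.0353 cis(357°)


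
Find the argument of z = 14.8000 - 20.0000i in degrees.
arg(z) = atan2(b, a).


Re = 14.8, Im = -20
arg = atan2(-20, 14.8) = -53.4986 degrees

arg(z) = -53.4986 degrees


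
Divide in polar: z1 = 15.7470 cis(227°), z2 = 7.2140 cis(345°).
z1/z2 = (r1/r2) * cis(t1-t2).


r = 15.7470 / 7.2140 = 2.1828
theta = 227° - 345° = -118° = 242° (mod 360)

2.1828 cis(242°)


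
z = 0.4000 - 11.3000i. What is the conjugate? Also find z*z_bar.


z_bar = 0.4000 + 11.3000i
z*z_bar = 0.4^2 + (-11.3)^2 = 0.16 + 127.69 = 127.85

z_bar = 0.4000 + 11.3000i, z*z_bar = 127.85


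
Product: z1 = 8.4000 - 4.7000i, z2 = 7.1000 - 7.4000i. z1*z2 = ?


Real = 8.4*7.1 - (-4.7)*(-7.4) = 59.64 - 34.78 = 24.86
Imag = 8.4*(-7.4) + 7.1*(-4.7) = -62.16 - (33.37) = -95.53

24.8600 - 95.5300i


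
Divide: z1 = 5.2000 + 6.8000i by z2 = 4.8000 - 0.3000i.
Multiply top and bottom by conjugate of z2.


Conjugate of z2 = 4.8000 + 0.3000i
Numerator: (5.2000 + 6.8000i)(4.8000 + 0.3000i) = 22.9200 + 34.2000i
Denominator: 4.8^2 + (-0.3)^2 = 23.13
Result = (22.9200 + 34.2000i)/23.13

0.9909 + 1.4786i


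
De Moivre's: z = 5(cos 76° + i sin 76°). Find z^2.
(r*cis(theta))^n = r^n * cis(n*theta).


r^2 = 5^2 = 25
n*theta = 2*76° = 152° = 152° (mod 360)
a = 25*cos(152°) = -22.0737
b = 25*sin(152°) = 11.7368

25 cis(152°) = -22.0737 + 11.7368i


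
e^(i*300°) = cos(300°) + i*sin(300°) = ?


cos(300°) = 0.5000
sin(300°) = -0.8660

e^(i*300°) = 0.5000 - 0.8660i


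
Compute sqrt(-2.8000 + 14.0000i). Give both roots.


|z| = sqrt(7.84+196) = 14.2773
sqrt((|z|+a)/2) = sqrt((14.2773+(-2.8))/2) = sqrt(5.7386) = 2.3955
sqrt((|z|-a)/2) = sqrt((14.2773-(-2.8))/2) = sqrt(8.5386) = 2.9221

±(2.3955 + 2.9221i) i.e. 2.3955 + 2.9221i and -2.3955 - 2.9221i


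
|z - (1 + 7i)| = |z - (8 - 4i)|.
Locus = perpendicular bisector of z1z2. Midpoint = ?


Equal distances means the locus is the perpendicular bisector of z1 and z2.
Midpoint = ((1+8)/2, (7+(-4))/2) = (4.5000, 1.5000)

Perpendicular bisector through (4.5000, 1.5000)


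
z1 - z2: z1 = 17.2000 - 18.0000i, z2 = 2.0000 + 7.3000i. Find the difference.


Real: 17.2 - 2 = 15.2
Imag: -18 - 7.3 = -25.3

15.2000 - 25.3000i


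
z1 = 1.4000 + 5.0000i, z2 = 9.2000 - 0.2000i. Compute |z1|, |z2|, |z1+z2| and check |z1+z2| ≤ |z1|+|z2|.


|z1| = sqrt(1.4^2 + 5^2) = sqrt(26.96) = 5.1923
|z2| = sqrt(9.2^2 + (-0.2)^2) = sqrt(84.68) = 9.2022
z1+z2 = 10.6000 + 4.8000i
|z1+z2| = sqrt(135.4) = 11.6362
|z1|+|z2| = 5.1923 + 9.2022 = 14.3945

|z1+z2| = 11.6362 ≤ |z1|+|z2| = 14.3945 (verified)


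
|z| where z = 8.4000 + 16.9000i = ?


|z| = sqrt(8.4^2 + 16.9^2) = sqrt(70.56 + 285.61) = sqrt(356.17) = 18.8725

|z| = 18.8725


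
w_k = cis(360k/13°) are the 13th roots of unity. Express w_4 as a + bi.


Angle = 360*4/13 = 110.7692°
a = cos(110.7692°) = -0.3546
b = sin(110.7692°) = 0.9350

-0.3546 + 0.9350i


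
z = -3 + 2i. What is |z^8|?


|z| = sqrt(9+4) = sqrt(13) = 3.6056
|z^8| = |z|^8 = (sqrt(13))^8 = 13^4 = 28561

|z^8| = 28561


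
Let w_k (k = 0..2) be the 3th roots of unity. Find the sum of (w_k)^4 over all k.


The roots are w_k = w^k with w = e^(2*pi*i/3), and (w^k)^4 = (w^4)^k.
So S = 1 + u + u^2 + ... + u^(2) with u = w^4.
4 = 1*3 + 1, so 4 is not a multiple of 3: u = (w^3)^1 * w^1 = w^1 ≠ 1 (w is a primitive 3th root), while u^3 = (w^3)^4 = 1.
Geometric series: S = (1 - u^3)/(1 - u) = (1 - 1)/(1 - u) = 0

S = 0


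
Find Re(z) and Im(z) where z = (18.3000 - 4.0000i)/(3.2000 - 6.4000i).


Multiply by conjugate: (18.3000 - 4.0000i)(3.2000 + 6.4000i) / (3.2^2 + (-6.4)^2)
Numerator real = 18.3*3.2 - (4)*(-6.4) = 84.16
Numerator imag = -4*3.2 - 18.3*(-6.4) = 104.32
Denominator = 51.2
Re(z) = 84.16/51.2 = 1.6437
Im(z) = 104.32/51.2 = 2.0375

Re(z) = 1.6437, Im(z) = 2.0375


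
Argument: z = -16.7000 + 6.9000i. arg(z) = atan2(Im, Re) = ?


Re = -16.7, Im = 6.9
arg = atan2(6.9, -16.7) = 157.5509 degrees

arg(z) = 157.5509 degrees


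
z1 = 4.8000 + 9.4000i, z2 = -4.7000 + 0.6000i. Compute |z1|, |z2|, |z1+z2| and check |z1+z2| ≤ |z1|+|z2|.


|z1| = sqrt(4.8^2 + 9.4^2) = sqrt(111.4) = 10.5546
|z2| = sqrt((-4.7)^2 + 0.6^2) = sqrt(22.45) = 4.7381
z1+z2 = 0.1000 + 10.0000i
|z1+z2| = sqrt(100.01) = 10.0005
|z1|+|z2| = 10.5546 + 4.7381 = 15.2927

|z1+z2| = 10.0005 ≤ |z1|+|z2| = 15.2927 (verified)


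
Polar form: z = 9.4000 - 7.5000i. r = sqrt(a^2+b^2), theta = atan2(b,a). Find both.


r = sqrt(88.36+56.25) = sqrt(144.61) = 12.0254
theta = atan2(-7.5, 9.4) = -38.5854 degrees

r = 12.0254, theta = -38.5854 degrees


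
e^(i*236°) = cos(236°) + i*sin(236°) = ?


cos(236°) = -0.5592
sin(236°) = -0.8290

e^(i*236°) = -0.5592 - 0.8290i


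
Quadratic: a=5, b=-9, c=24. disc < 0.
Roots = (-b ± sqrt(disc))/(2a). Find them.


disc = (-9)^2 - 4*5*24 = 81 - 480 = -399
sqrt(|disc|) = sqrt(399) = 19.9750
Real part = 9/(2*5) = 0.9000
Imag part = 19.9750/(2*5) = 1.9975

0.9000 ± 1.9975i


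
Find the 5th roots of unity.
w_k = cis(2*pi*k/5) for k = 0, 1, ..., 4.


The 5th roots of unity are cis(360k/5°) for k=0..4
Angle step = 360/5 = 72°
Primitive root: cis(72°)
Primitive root = 0.3090 + 0.9511i

5 roots at angles: 0°, 72°, 144°, 216°, 288°


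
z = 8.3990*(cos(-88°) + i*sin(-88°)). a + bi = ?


a = 8.3990*cos(-88°) = 8.3990*0.0349 = 0.2931
b = 8.3990*sin(-88°) = 8.3990*(-0.99939) = -8.3939

0.2931 - 8.3939i


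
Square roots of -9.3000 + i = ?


|z| = sqrt(86.49+1) = 9.3536
sqrt((|z|+a)/2) = sqrt((9.3536+(-9.3))/2) = sqrt(0.0268) = 0.1637
sqrt((|z|-a)/2) = sqrt((9.3536-(-9.3))/2) = sqrt(9.3268) = 3.0540

±(0.1637 + 3.0540i) i.e. 0.1637 + 3.0540i and -0.1637 - 3.0540i


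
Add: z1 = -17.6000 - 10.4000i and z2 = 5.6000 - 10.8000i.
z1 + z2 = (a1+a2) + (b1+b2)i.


Real: -17.6 + 5.6 = -12
Imag: -10.4 - 10.8 = -21.2

-12.0000 - 21.2000i


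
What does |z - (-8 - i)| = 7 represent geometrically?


|z - z0| = r is a circle with center z0 and radius r.
Center = (-8, -1), radius = 7

Circle with center (-8, -1) and radius 7


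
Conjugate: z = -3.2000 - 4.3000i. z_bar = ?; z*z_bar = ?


z_bar = -3.2000 + 4.3000i
z*z_bar = (-3.2)^2 + (-4.3)^2 = 10.24 + 18.49 = 28.73

z_bar = -3.2000 + 4.3000i, z*z_bar = 28.73


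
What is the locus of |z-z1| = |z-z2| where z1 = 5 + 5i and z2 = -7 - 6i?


Equal distances means the locus is the perpendicular bisector of z1 and z2.
Midpoint = ((5+(-7))/2, (5+(-6))/2) = (-1.0000, -0.5000)

Perpendicular bisector through (-1.0000, -0.5000)


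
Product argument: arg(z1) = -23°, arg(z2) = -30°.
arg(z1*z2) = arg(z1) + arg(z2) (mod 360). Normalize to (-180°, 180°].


arg(z1*z2) = -23° - 30° = -53°
Normalized to (-180°, 180°]: -53°

-53°


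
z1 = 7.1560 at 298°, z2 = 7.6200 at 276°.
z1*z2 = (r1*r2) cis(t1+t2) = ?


r = 7.1560 * 7.6200 = 54.5287
theta = 298° + 276° = 574° = 214° (mod 360)

54.5287 cis(214°)


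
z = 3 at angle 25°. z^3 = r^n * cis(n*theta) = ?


r^3 = 3^3 = 27
n*theta = 3*25° = 75° = 75° (mod 360)
a = 27*cos(75°) = 6.9881
b = 27*sin(75°) = 26.0800

27 cis(75°) = 6.9881 + 26.0800i


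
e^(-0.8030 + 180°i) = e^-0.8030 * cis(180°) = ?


e^-0.8030 = 0.4480
cos(180°) = -1
sin(180°) = 0
Real = 0.4480*(-1) = -0.4480
Imag = 0.4480*0 = 0

-0.4480 + 0i


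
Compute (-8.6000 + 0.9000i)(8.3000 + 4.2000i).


Real = -8.6*8.3 - 0.9*4.2 = -71.38 - 3.78 = -75.16
Imag = -8.6*4.2 + 8.3*0.9 = -36.12 + 7.47 = -28.65

-75.1600 - 28.6500i


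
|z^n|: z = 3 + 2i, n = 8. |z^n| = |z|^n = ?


|z| = sqrt(9+4) = sqrt(13) = 3.6056
|z^8| = |z|^8 = (sqrt(13))^8 = 13^4 = 28561

|z^8| = 28561


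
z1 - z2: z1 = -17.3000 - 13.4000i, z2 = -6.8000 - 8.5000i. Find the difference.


Real: -17.3 + 6.8 = -10.5
Imag: -13.4 + 8.5 = -4.9

-10.5000 - 4.9000i


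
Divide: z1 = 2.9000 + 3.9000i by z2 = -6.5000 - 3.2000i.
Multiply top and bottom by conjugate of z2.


Conjugate of z2 = -6.5000 + 3.2000i
Numerator: (2.9000 + 3.9000i)(-6.5000 + 3.2000i) = -31.3300 - 16.0700i
Denominator: (-6.5)^2 + (-3.2)^2 = 52.49
Result = (-31.3300 - 16.0700i)/52.49

-0.5969 - 0.3062i


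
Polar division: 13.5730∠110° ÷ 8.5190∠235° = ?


r = 13.5730 / 8.5190 = 1.5933
theta = 110° - 235° = -125° = 235° (mod 360)

1.5933 cis(235°)


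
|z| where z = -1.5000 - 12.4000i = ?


|z| = sqrt((-1.5)^2 + (-12.4)^2) = sqrt(2.25 + 153.76) = sqrt(156.01) = 12.4904

|z| = 12.4904


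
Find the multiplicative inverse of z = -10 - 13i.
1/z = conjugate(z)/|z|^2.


|z|^2 = 100+169 = 269
1/z = (-10 + 13i)/269

1/z = -0.0372 + 0.0483i


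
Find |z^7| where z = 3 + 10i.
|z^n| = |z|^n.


|z| = sqrt(9+100) = sqrt(109) = 10.4403
|z^7| = |z|^7 = (sqrt(109))^7 = 109^3 * sqrt(109) = 1295029*sqrt(109)

|z^7| = 1295029*sqrt(109) ≈ 13520499.6979


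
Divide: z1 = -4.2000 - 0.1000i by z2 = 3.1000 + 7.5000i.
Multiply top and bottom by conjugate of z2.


Conjugate of z2 = 3.1000 - 7.5000i
Numerator: (-4.2000 - 0.1000i)(3.1000 - 7.5000i) = -13.7700 + 31.1900i
Denominator: 3.1^2 + 7.5^2 = 65.86
Result = (-13.7700 + 31.1900i)/65.86

-0.2091 + 0.4736i


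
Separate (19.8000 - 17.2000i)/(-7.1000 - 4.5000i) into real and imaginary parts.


Multiply by conjugate: (19.8000 - 17.2000i)(-7.1000 + 4.5000i) / ((-7.1)^2 + (-4.5)^2)
Numerator real = 19.8*(-7.1) - (17.2)*(-4.5) = -63.18
Numerator imag = -17.2*(-7.1) - 19.8*(-4.5) = 211.22
Denominator = 70.66
Re(z) = -63.18/70.66 = -0.8941
Im(z) = 211.22/70.66 = 2.9892

Re(z) = -0.8941, Im(z) = 2.9892


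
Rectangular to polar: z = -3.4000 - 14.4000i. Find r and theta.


r = sqrt(11.56+207.36) = sqrt(218.92) = 14.7959
theta = atan2(-14.4, -3.4) = -103.2849 degrees

r = 14.7959, theta = -103.2849 degrees


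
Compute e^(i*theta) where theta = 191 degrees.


cos(191°) = -0.9816
sin(191°) = -0.1908

e^(i*191°) = -0.9816 - 0.1908i


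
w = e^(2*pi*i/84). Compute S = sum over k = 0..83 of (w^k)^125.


The roots are w_k = w^k with w = e^(2*pi*i/84), and (w^k)^125 = (w^125)^k.
So S = 1 + u + u^2 + ... + u^(83) with u = w^125.
125 = 1*84 + 41, so 125 is not a multiple of 84: u = (w^84)^1 * w^41 = w^41 ≠ 1 (w is a primitive 84th root), while u^84 = (w^84)^125 = 1.
Geometric series: S = (1 - u^84)/(1 - u) = (1 - 1)/(1 - u) = 0

S = 0


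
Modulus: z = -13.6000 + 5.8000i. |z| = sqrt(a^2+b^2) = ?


|z| = sqrt((-13.6)^2 + 5.8^2) = sqrt(184.96 + 33.64) = sqrt(218.6) = 14.7851

|z| = 14.7851


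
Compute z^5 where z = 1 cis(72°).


r^5 = 1^5 = 1
n*theta = 5*72° = 360° = 0° (mod 360)
a = 1*cos(0°) = 1.0000
b = 1*sin(0°) = 0

1 cis(0°) = 1.0000 + 0i


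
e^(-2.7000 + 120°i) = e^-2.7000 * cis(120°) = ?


e^-2.7000 = 0.0672
cos(120°) = -0.5
sin(120°) = 0.866
Real = 0.0672*(-0.5) = -0.0336
Imag = 0.0672*0.866 = 0.0582

-0.0336 + 0.0582i


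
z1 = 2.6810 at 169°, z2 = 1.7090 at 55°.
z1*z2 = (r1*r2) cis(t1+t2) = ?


r = 2.6810 * 1.7090 = 4.5818
theta = 169° + 55° = 224° = 224° (mod 360)

4.5818 cis(224°)


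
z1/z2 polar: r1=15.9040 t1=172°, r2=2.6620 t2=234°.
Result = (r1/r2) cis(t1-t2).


r = 15.9040 / 2.6620 = 5.9745
theta = 172° - 234° = -62° = 298° (mod 360)

5.9745 cis(298°)


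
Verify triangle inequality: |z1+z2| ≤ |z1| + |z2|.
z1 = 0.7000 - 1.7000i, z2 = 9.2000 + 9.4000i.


|z1| = sqrt(0.7^2 + (-1.7)^2) = sqrt(3.38) = 1.8385
|z2| = sqrt(9.2^2 + 9.4^2) = sqrt(173) = 13.1529
z1+z2 = 9.9000 + 7.7000i
|z1+z2| = sqrt(157.3) = 12.5419
|z1|+|z2| = 1.8385 + 13.1529 = 14.9914

|z1+z2| = 12.5419 ≤ |z1|+|z2| = 14.9914 (verified)


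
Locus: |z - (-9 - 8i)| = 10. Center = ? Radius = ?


|z - z0| = r is a circle with center z0 and radius r.
Center = (-9, -8), radius = 10

Circle with center (-9, -8) and radius 10


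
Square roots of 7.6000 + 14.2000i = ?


|z| = sqrt(57.76+201.64) = 16.1059
sqrt((|z|+a)/2) = sqrt((16.1059+7.6)/2) = sqrt(11.8529) = 3.4428
sqrt((|z|-a)/2) = sqrt((16.1059-7.6)/2) = sqrt(4.2529) = 2.0623

±(3.4428 + 2.0623i) i.e. 3.4428 + 2.0623i and -3.4428 - 2.0623i


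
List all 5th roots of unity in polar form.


The 5th roots of unity are cis(360k/5°) for k=0..4
Angle step = 360/5 = 72°
Primitive root: cis(72°)
Primitive root = 0.3090 + 0.9511i

5 roots at angles: 0°, 72°, 144°, 216°, 288°


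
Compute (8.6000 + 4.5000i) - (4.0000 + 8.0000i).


Real: 8.6 - 4 = 4.6
Imag: 4.5 - 8 = -3.5

4.6000 - 3.5000i


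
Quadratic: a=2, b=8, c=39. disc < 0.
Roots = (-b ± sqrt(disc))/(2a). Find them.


disc = 8^2 - 4*2*39 = 64 - 312 = -248
sqrt(|disc|) = sqrt(248) = 15.7480
Real part = -8/(2*2) = -2.0000
Imag part = 15.7480/(2*2) = 3.9370

-2.0000 ± 3.9370i


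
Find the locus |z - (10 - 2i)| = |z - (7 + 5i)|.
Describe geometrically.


Equal distances means the locus is the perpendicular bisector of z1 and z2.
Midpoint = ((10+7)/2, (-2+5)/2) = (8.5000, 1.5000)

Perpendicular bisector through (8.5000, 1.5000)


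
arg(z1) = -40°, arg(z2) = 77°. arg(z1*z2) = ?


arg(z1*z2) = -40° + 77° = 37°
Normalized to (-180°, 180°]: 37°

37°


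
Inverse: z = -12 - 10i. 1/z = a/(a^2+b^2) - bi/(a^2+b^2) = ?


|z|^2 = 144+100 = 244
1/z = (-12 + 10i)/244

1/z = -0.0492 + 0.0410i


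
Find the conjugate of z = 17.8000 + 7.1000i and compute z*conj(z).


z_bar = 17.8000 - 7.1000i
z*z_bar = 17.8^2 + 7.1^2 = 316.84 + 50.41 = 367.25

z_bar = 17.8000 - 7.1000i, z*z_bar = 367.25


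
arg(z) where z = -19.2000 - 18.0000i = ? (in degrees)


Re = -19.2, Im = -18
arg = atan2(-18, -19.2) = -136.8476 degrees

arg(z) = -136.8476 degrees


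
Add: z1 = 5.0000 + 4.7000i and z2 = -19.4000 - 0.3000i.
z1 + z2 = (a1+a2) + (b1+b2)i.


Real: 5 - 19.4 = -14.4
Imag: 4.7 - 0.3 = 4.4

-14.4000 + 4.4000i


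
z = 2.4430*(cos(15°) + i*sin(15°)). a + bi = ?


a = 2.4430*cos(15°) = 2.4430*0.96593 = 2.3598
b = 2.4430*sin(15°) = 2.4430*0.25882 = 0.6323

2.3598 + 0.6323i


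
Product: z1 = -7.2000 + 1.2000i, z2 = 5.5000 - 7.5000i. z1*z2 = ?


Real = -7.2*5.5 - 1.2*(-7.5) = -39.6 - (-9) = -30.6
Imag = -7.2*(-7.5) + 5.5*1.2 = 54 + 6.6 = 60.6

-30.6000 + 60.6000i


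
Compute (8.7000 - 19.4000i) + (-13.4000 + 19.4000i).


Real: 8.7 - 13.4 = -4.7
Imag: -19.4 + 19.4 = 0

-4.7000


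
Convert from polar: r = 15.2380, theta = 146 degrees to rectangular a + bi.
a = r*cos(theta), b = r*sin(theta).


a = 15.2380*cos(146°) = 15.2380*(-0.82904) = -12.6329
b = 15.2380*sin(146°) = 15.2380*0.559193 = 8.5210

-12.6329 + 8.5210i


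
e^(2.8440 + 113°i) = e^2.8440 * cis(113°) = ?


e^2.8440 = 17.1844
cos(113°) = -0.39073
sin(113°) = 0.920505
Real = 17.1844*(-0.39073) = -6.7145
Imag = 17.1844*0.920505 = 15.8183

-6.7145 + 15.8183i


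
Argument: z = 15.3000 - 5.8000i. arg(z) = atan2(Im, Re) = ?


Re = 15.3, Im = -5.8
arg = atan2(-5.8, 15.3) = -20.7610 degrees

arg(z) = -20.7610 degrees


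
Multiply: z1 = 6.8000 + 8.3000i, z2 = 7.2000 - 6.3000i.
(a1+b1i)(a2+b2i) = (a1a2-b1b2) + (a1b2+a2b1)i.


Real = 6.8*7.2 - 8.3*(-6.3) = 48.96 - (-52.29) = 101.25
Imag = 6.8*(-6.3) + 7.2*8.3 = -42.84 + 59.76 = 16.92

101.2500 + 16.9200i


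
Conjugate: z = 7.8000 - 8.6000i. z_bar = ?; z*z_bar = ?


z_bar = 7.8000 + 8.6000i
z*z_bar = 7.8^2 + (-8.6)^2 = 60.84 + 73.96 = 134.8

z_bar = 7.8000 + 8.6000i, z*z_bar = 134.8


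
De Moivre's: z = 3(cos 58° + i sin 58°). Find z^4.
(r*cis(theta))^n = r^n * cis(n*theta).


r^4 = 3^4 = 81
n*theta = 4*58° = 232° = 232° (mod 360)
a = 81*cos(232°) = -49.8686
b = 81*sin(232°) = -63.8289

81 cis(232°) = -49.8686 - 63.8289i


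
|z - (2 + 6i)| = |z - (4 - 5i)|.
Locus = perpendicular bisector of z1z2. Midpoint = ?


Equal distances means the locus is the perpendicular bisector of z1 and z2.
Midpoint = ((2+4)/2, (6+(-5))/2) = (3.0000, 0.5000)

Perpendicular bisector through (3.0000, 0.5000)


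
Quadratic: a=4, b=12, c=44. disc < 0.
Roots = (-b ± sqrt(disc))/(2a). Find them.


disc = 12^2 - 4*4*44 = 144 - 704 = -560
sqrt(|disc|) = sqrt(560) = 23.6643
Real part = -12/(2*4) = -1.5000
Imag part = 23.6643/(2*4) = 2.9580

-1.5000 ± 2.9580i


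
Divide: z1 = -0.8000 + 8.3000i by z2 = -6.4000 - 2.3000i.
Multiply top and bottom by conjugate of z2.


Conjugate of z2 = -6.4000 + 2.3000i
Numerator: (-0.8000 + 8.3000i)(-6.4000 + 2.3000i) = -13.9700 - 54.9600i
Denominator: (-6.4)^2 + (-2.3)^2 = 46.25
Result = (-13.9700 - 54.9600i)/46.25

-0.3021 - 1.1883i


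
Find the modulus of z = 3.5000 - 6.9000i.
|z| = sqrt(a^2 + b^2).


|z| = sqrt(3.5^2 + (-6.9)^2) = sqrt(12.25 + 47.61) = sqrt(59.86) = 7.7369

|z| = 7.7369


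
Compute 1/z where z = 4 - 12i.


|z|^2 = 16+144 = 160
1/z = (4 + 12i)/160

1/z = 0.0250 + 0.0750i


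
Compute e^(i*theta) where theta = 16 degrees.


cos(16°) = 0.9613
sin(16°) = 0.2756

e^(i*16°) = 0.9613 + 0.2756i


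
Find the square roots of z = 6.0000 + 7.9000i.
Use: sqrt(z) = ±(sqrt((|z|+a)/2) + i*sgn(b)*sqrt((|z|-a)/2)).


|z| = sqrt(36+62.41) = 9.9202
sqrt((|z|+a)/2) = sqrt((9.9202+6)/2) = sqrt(7.9601) = 2.8214
sqrt((|z|-a)/2) = sqrt((9.9202-6)/2) = sqrt(1.9601) = 1.4000

±(2.8214 + 1.4000i) i.e. 2.8214 + 1.4000i and -2.8214 - 1.4000i


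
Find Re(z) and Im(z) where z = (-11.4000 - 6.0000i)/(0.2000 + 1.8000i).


Multiply by conjugate: (-11.4000 - 6.0000i)(0.2000 - 1.8000i) / (0.2^2 + 1.8^2)
Numerator real = -11.4*0.2 - (6)*1.8 = -13.08
Numerator imag = -6*0.2 - (-11.4)*1.8 = 19.32
Denominator = 3.28
Re(z) = -13.08/3.28 = -3.9878
Im(z) = 19.32/3.28 = 5.8902

Re(z) = -3.9878, Im(z) = 5.8902


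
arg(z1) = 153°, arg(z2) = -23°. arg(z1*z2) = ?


arg(z1*z2) = 153° - 23° = 130°
Normalized to (-180°, 180°]: 130°

130°


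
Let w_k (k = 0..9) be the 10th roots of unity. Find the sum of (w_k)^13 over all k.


The roots are w_k = w^k with w = e^(2*pi*i/10), and (w^k)^13 = (w^13)^k.
So S = 1 + u + u^2 + ... + u^(9) with u = w^13.
13 = 1*10 + 3, so 13 is not a multiple of 10: u = (w^10)^1 * w^3 = w^3 ≠ 1 (w is a primitive 10th root), while u^10 = (w^10)^13 = 1.
Geometric series: S = (1 - u^10)/(1 - u) = (1 - 1)/(1 - u) = 0

S = 0


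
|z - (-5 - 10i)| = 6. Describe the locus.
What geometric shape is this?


|z - z0| = r is a circle with center z0 and radius r.
Center = (-5, -10), radius = 6

Circle with center (-5, -10) and radius 6


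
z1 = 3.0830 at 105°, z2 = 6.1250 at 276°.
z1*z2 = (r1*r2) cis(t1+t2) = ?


r = 3.0830 * 6.1250 = 18.8834
theta = 105° + 276° = 381° = 21° (mod 360)

18.8834 cis(21°)


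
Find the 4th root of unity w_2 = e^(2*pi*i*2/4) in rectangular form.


Angle = 360*2/4 = 180°
a = cos(180°) = -1.0000
b = sin(180°) = 0

-1.0000 + 0i


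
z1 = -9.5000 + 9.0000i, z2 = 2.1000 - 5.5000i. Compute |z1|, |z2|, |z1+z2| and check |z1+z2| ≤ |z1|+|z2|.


|z1| = sqrt((-9.5)^2 + 9^2) = sqrt(171.25) = 13.0863
|z2| = sqrt(2.1^2 + (-5.5)^2) = sqrt(34.66) = 5.8873
z1+z2 = -7.4000 + 3.5000i
|z1+z2| = sqrt(67.01) = 8.1860
|z1|+|z2| = 13.0863 + 5.8873 = 18.9736

|z1+z2| = 8.1860 ≤ |z1|+|z2| = 18.9736 (verified)


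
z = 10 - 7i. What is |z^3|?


|z| = sqrt(100+49) = sqrt(149) = 12.2066
|z^3| = |z|^3 = (sqrt(149))^3 = 149*sqrt(149)

|z^3| = 149*sqrt(149) ≈ 1818.7768


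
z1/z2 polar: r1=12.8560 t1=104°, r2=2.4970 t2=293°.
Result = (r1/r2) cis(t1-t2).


r = 12.8560 / 2.4970 = 5.1486
theta = 104° - 293° = -189° = 171° (mod 360)

5.1486 cis(171°)


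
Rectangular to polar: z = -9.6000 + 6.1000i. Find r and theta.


r = sqrt(92.16+37.21) = sqrt(129.37) = 11.3741
theta = atan2(6.1, -9.6) = 147.5674 degrees

r = 11.3741, theta = 147.5674 degrees


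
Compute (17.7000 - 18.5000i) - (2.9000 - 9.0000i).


Real: 17.7 - 2.9 = 14.8
Imag: -18.5 + 9 = -9.5

14.8000 - 9.5000i


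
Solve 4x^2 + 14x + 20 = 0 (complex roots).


disc = 14^2 - 4*4*20 = 196 - 320 = -124
sqrt(|disc|) = sqrt(124) = 11.1355
Real part = -14/(2*4) = -1.7500
Imag part = 11.1355/(2*4) = 1.3919

-1.7500 ± 1.3919i


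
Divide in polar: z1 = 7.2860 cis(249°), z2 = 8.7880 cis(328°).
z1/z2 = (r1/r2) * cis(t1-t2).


r = 7.2860 / 8.7880 = 0.8291
theta = 249° - 328° = -79° = 281° (mod 360)

0.8291 cis(281°)


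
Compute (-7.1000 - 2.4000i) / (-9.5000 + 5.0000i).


Conjugate of z2 = -9.5000 - 5.0000i
Numerator: (-7.1000 - 2.4000i)(-9.5000 - 5.0000i) = 55.4500 + 58.3000i
Denominator: (-9.5)^2 + 5^2 = 115.25
Result = (55.4500 + 58.3000i)/115.25

0.4811 + 0.5059i


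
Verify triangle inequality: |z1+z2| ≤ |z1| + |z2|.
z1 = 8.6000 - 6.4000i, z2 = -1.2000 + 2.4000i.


|z1| = sqrt(8.6^2 + (-6.4)^2) = sqrt(114.92) = 10.7201
|z2| = sqrt((-1.2)^2 + 2.4^2) = sqrt(7.2) = 2.6833
z1+z2 = 7.4000 - 4.0000i
|z1+z2| = sqrt(70.76) = 8.4119
|z1|+|z2| = 10.7201 + 2.6833 = 13.4034

|z1+z2| = 8.4119 ≤ |z1|+|z2| = 13.4034 (verified)


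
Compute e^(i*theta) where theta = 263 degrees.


cos(263°) = -0.1219
sin(263°) = -0.9925

e^(i*263°) = -0.1219 - 0.9925i


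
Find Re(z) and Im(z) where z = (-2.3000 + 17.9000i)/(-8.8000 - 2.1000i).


Multiply by conjugate: (-2.3000 + 17.9000i)(-8.8000 + 2.1000i) / ((-8.8)^2 + (-2.1)^2)
Numerator real = -2.3*(-8.8) + 17.9*(-2.1) = -17.35
Numerator imag = 17.9*(-8.8) - (-2.3)*(-2.1) = -162.35
Denominator = 81.85
Re(z) = -17.35/81.85 = -0.2120
Im(z) = -162.35/81.85 = -1.9835

Re(z) = -0.2120, Im(z) = -1.9835


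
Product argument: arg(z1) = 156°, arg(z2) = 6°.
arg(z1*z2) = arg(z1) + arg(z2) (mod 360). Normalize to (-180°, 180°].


arg(z1*z2) = 156° + 6° = 162°
Normalized to (-180°, 180°]: 162°

162°


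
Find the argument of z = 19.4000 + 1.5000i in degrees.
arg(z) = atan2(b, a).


Re = 19.4, Im = 1.5
arg = atan2(1.5, 19.4) = 4.4213 degrees

arg(z) = 4.4213 degrees


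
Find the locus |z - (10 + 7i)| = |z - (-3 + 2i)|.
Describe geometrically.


Equal distances means the locus is the perpendicular bisector of z1 and z2.
Midpoint = ((10+(-3))/2, (7+2)/2) = (3.5000, 4.5000)

Perpendicular bisector through (3.5000, 4.5000)


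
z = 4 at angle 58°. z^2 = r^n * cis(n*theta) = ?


r^2 = 4^2 = 16
n*theta = 2*58° = 116° = 116° (mod 360)
a = 16*cos(116°) = -7.0139
b = 16*sin(116°) = 14.3807

16 cis(116°) = -7.0139 + 14.3807i


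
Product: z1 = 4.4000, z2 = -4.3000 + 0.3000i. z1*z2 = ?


Real = 4.4*(-4.3) - 0*0.3 = -18.92 - 0 = -18.92
Imag = 4.4*0.3 - (4.3)*0 = 1.32 + 0 = 1.32

-18.9200 + 1.3200i


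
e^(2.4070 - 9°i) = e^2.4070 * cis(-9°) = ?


e^2.4070 = 11.1006
cos(-9°) = 0.987688
sin(-9°) = -0.15643
Real = 11.1006*0.987688 = 10.9639
Imag = 11.1006*(-0.15643) = -1.7365

10.9639 - 1.7365i


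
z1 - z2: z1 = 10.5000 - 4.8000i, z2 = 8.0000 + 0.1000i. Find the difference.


Real: 10.5 - 8 = 2.5
Imag: -4.8 - 0.1 = -4.9

2.5000 - 4.9000i


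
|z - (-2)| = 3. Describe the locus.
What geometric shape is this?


|z - z0| = r is a circle with center z0 and radius r.
Center = (-2, 0), radius = 3

Circle with center (-2, 0) and radius 3


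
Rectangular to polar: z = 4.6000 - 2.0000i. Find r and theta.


r = sqrt(21.16+4) = sqrt(25.16) = 5.0160
theta = atan2(-2, 4.6) = -23.4986 degrees

r = 5.0160, theta = -23.4986 degrees


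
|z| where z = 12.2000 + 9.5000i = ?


|z| = sqrt(12.2^2 + 9.5^2) = sqrt(148.84 + 90.25) = sqrt(239.09) = 15.4625

|z| = 15.4625


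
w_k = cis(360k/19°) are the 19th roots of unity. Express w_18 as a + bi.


Angle = 360*18/19 = 341.0526°
a = cos(341.0526°) = 0.9458
b = sin(341.0526°) = -0.3247

0.9458 - 0.3247i


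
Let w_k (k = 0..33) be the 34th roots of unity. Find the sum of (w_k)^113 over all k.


The roots are w_k = w^k with w = e^(2*pi*i/34), and (w^k)^113 = (w^113)^k.
So S = 1 + u + u^2 + ... + u^(33) with u = w^113.
113 = 3*34 + 11, so 113 is not a multiple of 34: u = (w^34)^3 * w^11 = w^11 ≠ 1 (w is a primitive 34th root), while u^34 = (w^34)^113 = 1.
Geometric series: S = (1 - u^34)/(1 - u) = (1 - 1)/(1 - u) = 0

S = 0


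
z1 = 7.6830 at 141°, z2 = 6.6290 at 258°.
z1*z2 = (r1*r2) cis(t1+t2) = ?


r = 7.6830 * 6.6290 = 50.9306
theta = 141° + 258° = 399° = 39° (mod 360)

50.9306 cis(39°)


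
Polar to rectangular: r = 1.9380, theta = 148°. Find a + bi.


a = 1.9380*cos(148°) = 1.9380*(-0.84805) = -1.6435
b = 1.9380*sin(148°) = 1.9380*0.52992 = 1.0270

-1.6435 + 1.0270i


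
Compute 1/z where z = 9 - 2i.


|z|^2 = 81+4 = 85
1/z = (9 + 2i)/85

1/z = 0.1059 + 0.0235i


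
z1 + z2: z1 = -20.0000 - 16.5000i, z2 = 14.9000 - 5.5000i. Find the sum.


Real: -20 + 14.9 = -5.1
Imag: -16.5 - 5.5 = -22

-5.1000 - 22.0000i


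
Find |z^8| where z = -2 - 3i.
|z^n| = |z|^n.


|z| = sqrt(4+9) = sqrt(13) = 3.6056
|z^8| = |z|^8 = (sqrt(13))^8 = 13^4 = 28561

|z^8| = 28561


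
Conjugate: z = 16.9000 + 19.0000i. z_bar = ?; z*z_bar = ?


z_bar = 16.9000 - 19.0000i
z*z_bar = 16.9^2 + 19^2 = 285.61 + 361 = 646.61

z_bar = 16.9000 - 19.0000i, z*z_bar = 646.61


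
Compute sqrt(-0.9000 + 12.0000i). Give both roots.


|z| = sqrt(0.81+144) = 12.0337
sqrt((|z|+a)/2) = sqrt((12.0337+(-0.9))/2) = sqrt(5.5669) = 2.3594
sqrt((|z|-a)/2) = sqrt((12.0337-(-0.9))/2) = sqrt(6.4669) = 2.5430

±(2.3594 + 2.5430i) i.e. 2.3594 + 2.5430i and -2.3594 - 2.5430i


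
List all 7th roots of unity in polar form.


The 7th roots of unity are cis(360k/7°) for k=0..6
Angle step = 360/7 = 51.4286°
Primitive root: cis(51.4286°)
Primitive root = 0.6235 + 0.7818i

7 roots at angles: 0°, 51.4286°, 102.8571°, 154.2857°, 205.7143°, 257.1429°, 308.5714°


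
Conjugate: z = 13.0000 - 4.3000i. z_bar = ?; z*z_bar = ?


z_bar = 13.0000 + 4.3000i
z*z_bar = 13^2 + (-4.3)^2 = 169 + 18.49 = 187.49

z_bar = 13.0000 + 4.3000i, z*z_bar = 187.49


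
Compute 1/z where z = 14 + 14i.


|z|^2 = 196+196 = 392
1/z = (14 - 14i)/392

1/z = 0.0357 - 0.0357i


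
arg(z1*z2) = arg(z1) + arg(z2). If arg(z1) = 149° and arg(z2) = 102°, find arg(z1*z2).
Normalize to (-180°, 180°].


arg(z1*z2) = 149° + 102° = 251°
Normalized to (-180°, 180°]: -109°

-109°


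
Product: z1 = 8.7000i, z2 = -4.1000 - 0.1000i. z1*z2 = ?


Real = 0*(-4.1) - 8.7*(-0.1) = 0 - (-0.87) = 0.87
Imag = 0*(-0.1) - (4.1)*8.7 = 0 - (35.67) = -35.67

0.8700 - 35.6700i


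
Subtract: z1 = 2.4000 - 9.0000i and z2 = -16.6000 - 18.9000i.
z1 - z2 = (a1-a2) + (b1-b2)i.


Real: 2.4 + 16.6 = 19
Imag: -9 + 18.9 = 9.9

19.0000 + 9.9000i


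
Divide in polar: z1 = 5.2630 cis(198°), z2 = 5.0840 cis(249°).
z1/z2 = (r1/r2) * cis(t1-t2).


r = 5.2630 / 5.0840 = 1.0352
theta = 198° - 249° = -51° = 309° (mod 360)

1.0352 cis(309°)


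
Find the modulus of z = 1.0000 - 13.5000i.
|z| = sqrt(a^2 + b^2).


|z| = sqrt(1^2 + (-13.5)^2) = sqrt(1 + 182.25) = sqrt(183.25) = 13.5370

|z| = 13.5370


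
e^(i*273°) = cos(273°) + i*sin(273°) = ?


cos(273°) = 0.0523
sin(273°) = -0.9986

e^(i*273°) = 0.0523 - 0.9986i


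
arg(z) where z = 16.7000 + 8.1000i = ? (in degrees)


Re = 16.7, Im = 8.1
arg = atan2(8.1, 16.7) = 25.8748 degrees

arg(z) = 25.8748 degrees


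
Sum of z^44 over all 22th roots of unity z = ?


The roots are w_k = w^k with w = e^(2*pi*i/22), and (w^k)^44 = (w^44)^k.
So S = 1 + u + u^2 + ... + u^(21) with u = w^44.
44 = 2*22 + 0, so 44 is a multiple of 22 and u = (w^22)^2 = 1.
Every one of the 22 terms equals 1: S = 22

S = 22


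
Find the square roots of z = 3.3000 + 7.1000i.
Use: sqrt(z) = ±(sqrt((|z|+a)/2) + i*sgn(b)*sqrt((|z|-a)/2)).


|z| = sqrt(10.89+50.41) = 7.8294
sqrt((|z|+a)/2) = sqrt((7.8294+3.3)/2) = sqrt(5.5647) = 2.3590
sqrt((|z|-a)/2) = sqrt((7.8294-3.3)/2) = sqrt(2.2647) = 1.5049

±(2.3590 + 1.5049i) i.e. 2.3590 + 1.5049i and -2.3590 - 1.5049i


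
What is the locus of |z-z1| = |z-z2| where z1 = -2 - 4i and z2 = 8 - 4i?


Equal distances means the locus is the perpendicular bisector of z1 and z2.
Midpoint = ((-2+8)/2, (-4+(-4))/2) = (3.0000, -4.0000)

Perpendicular bisector through (3.0000, -4.0000)


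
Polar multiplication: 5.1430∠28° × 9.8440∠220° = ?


r = 5.1430 * 9.8440 = 50.6277
theta = 28° + 220° = 248° = 248° (mod 360)

50.6277 cis(248°)


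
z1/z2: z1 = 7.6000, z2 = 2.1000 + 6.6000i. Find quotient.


Conjugate of z2 = 2.1000 - 6.6000i
Numerator: (7.6000)(2.1000 - 6.6000i) = 15.9600 - 50.1600i
Denominator: 2.1^2 + 6.6^2 = 47.97
Result = (15.9600 - 50.1600i)/47.97

0.3327 - 1.0457i


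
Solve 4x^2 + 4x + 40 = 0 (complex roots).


disc = 4^2 - 4*4*40 = 16 - 640 = -624
sqrt(|disc|) = sqrt(624) = 24.9800
Real part = -4/(2*4) = -0.5000
Imag part = 24.9800/(2*4) = 3.1225

-0.5000 ± 3.1225i


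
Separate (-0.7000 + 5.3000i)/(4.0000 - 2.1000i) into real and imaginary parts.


Multiply by conjugate: (-0.7000 + 5.3000i)(4.0000 + 2.1000i) / (4^2 + (-2.1)^2)
Numerator real = -0.7*4 + 5.3*(-2.1) = -13.93
Numerator imag = 5.3*4 - (-0.7)*(-2.1) = 19.73
Denominator = 20.41
Re(z) = -13.93/20.41 = -0.6825
Im(z) = 19.73/20.41 = 0.9667

Re(z) = -0.6825, Im(z) = 0.9667


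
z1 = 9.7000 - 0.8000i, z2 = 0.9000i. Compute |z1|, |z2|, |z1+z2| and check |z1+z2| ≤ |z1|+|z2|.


|z1| = sqrt(9.7^2 + (-0.8)^2) = sqrt(94.73) = 9.7329
|z2| = sqrt(0^2 + 0.9^2) = sqrt(0.81) = 0.9000
z1+z2 = 9.7000 + 0.1000i
|z1+z2| = sqrt(94.1) = 9.7005
|z1|+|z2| = 9.7329 + 0.9000 = 10.6329

|z1+z2| = 9.7005 ≤ |z1|+|z2| = 10.6329 (verified)


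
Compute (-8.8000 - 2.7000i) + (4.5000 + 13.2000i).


Real: -8.8 + 4.5 = -4.3
Imag: -2.7 + 13.2 = 10.5

-4.3000 + 10.5000i


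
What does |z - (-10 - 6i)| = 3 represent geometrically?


|z - z0| = r is a circle with center z0 and radius r.
Center = (-10, -6), radius = 3

Circle with center (-10, -6) and radius 3


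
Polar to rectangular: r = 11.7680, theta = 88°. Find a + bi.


a = 11.7680*cos(88°) = 11.7680*0.0349 = 0.4107
b = 11.7680*sin(88°) = 11.7680*0.99939 = 11.7608

0.4107 + 11.7608i


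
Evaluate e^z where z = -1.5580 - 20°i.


e^-1.5580 = 0.2106
cos(-20°) = 0.9397
sin(-20°) = -0.342
Real = 0.2106*0.9397 = 0.1979
Imag = 0.2106*(-0.342) = -0.0720

0.1979 - 0.0720i


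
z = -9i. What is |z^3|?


|z| = sqrt(0+81) = sqrt(81) = 9
|z^3| = |z|^3 = 9^3 = 729

|z^3| = 729


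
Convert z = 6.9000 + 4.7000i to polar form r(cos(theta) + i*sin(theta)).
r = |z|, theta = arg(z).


r = sqrt(47.61+22.09) = sqrt(69.7) = 8.3487
theta = atan2(4.7, 6.9) = 34.2611 degrees

r = 8.3487, theta = 34.2611 degrees


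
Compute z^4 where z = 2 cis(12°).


r^4 = 2^4 = 16
n*theta = 4*12° = 48° = 48° (mod 360)
a = 16*cos(48°) = 10.7061
b = 16*sin(48°) = 11.8903

16 cis(48°) = 10.7061 + 11.8903i


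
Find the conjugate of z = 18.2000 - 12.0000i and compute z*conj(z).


z_bar = 18.2000 + 12.0000i
z*z_bar = 18.2^2 + (-12)^2 = 331.24 + 144 = 475.24

z_bar = 18.2000 + 12.0000i, z*z_bar = 475.24


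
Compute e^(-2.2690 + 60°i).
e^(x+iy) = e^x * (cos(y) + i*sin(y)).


e^-2.2690 = 0.10342
cos(60°) = 0.5
sin(60°) = 0.866
Real = 0.10342*0.5 = 0.0517
Imag = 0.10342*0.866 = 0.0896

0.0517 + 0.0896i


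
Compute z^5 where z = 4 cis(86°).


r^5 = 4^5 = 1024
n*theta = 5*86° = 430° = 70° (mod 360)
a = 1024*cos(70°) = 350.2286
b = 1024*sin(70°) = 962.2452

1024 cis(70°) = 350.2286 + 962.2452i


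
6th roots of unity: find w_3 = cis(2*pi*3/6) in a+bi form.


Angle = 360*3/6 = 180°
a = cos(180°) = -1.0000
b = sin(180°) = 0

-1.0000 + 0i


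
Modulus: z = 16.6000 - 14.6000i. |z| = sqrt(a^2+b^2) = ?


|z| = sqrt(16.6^2 + (-14.6)^2) = sqrt(275.56 + 213.16) = sqrt(488.72) = 22.1070

|z| = 22.1070


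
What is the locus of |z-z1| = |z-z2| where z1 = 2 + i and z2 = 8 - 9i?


Equal distances means the locus is the perpendicular bisector of z1 and z2.
Midpoint = ((2+8)/2, (1+(-9))/2) = (5.0000, -4.0000)

Perpendicular bisector through (5.0000, -4.0000)


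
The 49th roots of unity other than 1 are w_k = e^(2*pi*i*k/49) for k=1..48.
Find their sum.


With w = e^(2*pi*i/49), all 49 of the 49th roots of unity w^0 = 1, w, ..., w^(48) sum to 0: 1 + w + ... + w^(48) = (1 - w^49)/(1 - w) = 0 since w^49 = 1, w ≠ 1.
Removing the root 1: w + w^2 + ... + w^(48) = 0 - 1 = -1

Sum = -1
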